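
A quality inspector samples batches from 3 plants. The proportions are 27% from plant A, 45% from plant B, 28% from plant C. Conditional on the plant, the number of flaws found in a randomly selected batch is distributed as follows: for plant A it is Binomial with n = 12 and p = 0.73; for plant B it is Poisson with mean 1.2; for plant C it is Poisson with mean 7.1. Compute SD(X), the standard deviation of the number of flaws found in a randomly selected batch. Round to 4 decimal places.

Per component, A: μ=8.76, E[X²]=79.1028; B: μ=1.2, E[X²]=2.64; C: μ=7.1, E[X²]=57.51.
E[X] = 0.27·8.76 + 0.45·1.2 + 0.28·7.1 = 4.8932.
E[X²] = 0.27·79.1028 + 0.45·2.64 + 0.28·57.51 = 38.6486.
Var(X) = E[X²] − (E[X])² = 38.6486 − 23.9434 = 14.7051.
SD(X) = √14.7051 = 3.83473.

3.8347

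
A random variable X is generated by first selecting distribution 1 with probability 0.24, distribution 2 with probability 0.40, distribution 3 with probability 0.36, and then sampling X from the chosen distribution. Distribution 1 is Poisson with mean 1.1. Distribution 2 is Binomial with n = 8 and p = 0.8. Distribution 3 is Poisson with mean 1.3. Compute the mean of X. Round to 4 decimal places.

Component means — 1: 1.1; 2: 6.4; 3: 1.3.
E[X] = 0.24·1.1 + 0.4·6.4 + 0.36·1.3 = 3.292.

3.2920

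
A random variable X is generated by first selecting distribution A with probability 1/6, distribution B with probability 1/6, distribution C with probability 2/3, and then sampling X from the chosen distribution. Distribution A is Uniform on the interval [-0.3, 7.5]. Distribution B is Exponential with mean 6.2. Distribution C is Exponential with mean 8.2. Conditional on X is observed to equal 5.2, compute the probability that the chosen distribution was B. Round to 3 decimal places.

Likelihoods f(5.2 | ·): A: 0.128205; B: 0.0697206; C: 0.0646815.
Posterior ∝ prior × likelihood. Numerator for B: 0.166667·0.0697206 = 0.0116201.
Normalizing constant: 0.166667·0.128205 + 0.166667·0.0697206 + 0.666667·0.0646815 = 0.0761086.
P(B | observation) = 0.0116201 / 0.0761086 = 0.152678.

0.153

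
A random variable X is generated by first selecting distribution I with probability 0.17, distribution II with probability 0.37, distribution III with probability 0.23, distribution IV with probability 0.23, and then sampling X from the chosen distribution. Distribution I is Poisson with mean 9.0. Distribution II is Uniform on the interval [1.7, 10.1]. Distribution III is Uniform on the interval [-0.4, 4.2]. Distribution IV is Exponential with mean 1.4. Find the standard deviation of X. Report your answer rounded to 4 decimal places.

3.5347

Per component, I: μ=9, E[X²]=90; II: μ=5.9, E[X²]=40.69; III: μ=1.9, E[X²]=5.37333; IV: μ=1.4, E[X²]=3.92.
E[X] = 0.17·9 + 0.37·5.9 + 0.23·1.9 + 0.23·1.4 = 4.472.
E[X²] = 0.17·90 + 0.37·40.69 + 0.23·5.37333 + 0.23·3.92 = 32.4928.
Var(X) = E[X²] − (E[X])² = 32.4928 − 19.9988 = 12.494.
SD(X) = √12.494 = 3.53468.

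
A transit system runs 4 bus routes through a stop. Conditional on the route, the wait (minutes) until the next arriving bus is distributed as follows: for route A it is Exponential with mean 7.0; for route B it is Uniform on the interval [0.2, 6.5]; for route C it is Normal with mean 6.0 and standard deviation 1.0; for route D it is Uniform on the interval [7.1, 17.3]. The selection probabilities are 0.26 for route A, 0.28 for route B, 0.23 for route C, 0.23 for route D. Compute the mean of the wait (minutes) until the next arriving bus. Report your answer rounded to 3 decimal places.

6.944

Component means — A: 7; B: 3.35; C: 6; D: 12.2.
E[X] = 0.26·7 + 0.28·3.35 + 0.23·6 + 0.23·12.2 = 6.944.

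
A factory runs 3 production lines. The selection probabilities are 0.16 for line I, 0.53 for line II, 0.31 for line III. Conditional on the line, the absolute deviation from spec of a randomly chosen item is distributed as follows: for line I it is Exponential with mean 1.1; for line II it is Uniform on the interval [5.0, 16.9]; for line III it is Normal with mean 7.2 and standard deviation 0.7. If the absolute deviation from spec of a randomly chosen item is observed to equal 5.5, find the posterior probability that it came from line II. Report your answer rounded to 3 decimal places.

Likelihoods f(5.5 | ·): I: 0.00612541; II: 0.0840336; III: 0.0298598.
Posterior ∝ prior × likelihood. Numerator for II: 0.53·0.0840336 = 0.0445378.
Normalizing constant: 0.16·0.00612541 + 0.53·0.0840336 + 0.31·0.0298598 = 0.0547744.
P(II | observation) = 0.0445378 / 0.0547744 = 0.813114.

0.813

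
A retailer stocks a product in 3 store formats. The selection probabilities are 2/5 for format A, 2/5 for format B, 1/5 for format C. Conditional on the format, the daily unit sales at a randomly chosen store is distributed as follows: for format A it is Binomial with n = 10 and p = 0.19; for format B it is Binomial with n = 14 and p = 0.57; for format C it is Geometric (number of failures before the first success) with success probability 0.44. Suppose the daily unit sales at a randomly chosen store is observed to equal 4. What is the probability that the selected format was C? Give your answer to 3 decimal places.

Likelihoods P(X=4 | ·): A: 0.0772936; B: 0.0228359; C: 0.0432718.
Posterior ∝ prior × likelihood. Numerator for C: 0.2·0.0432718 = 0.00865436.
Normalizing constant: 0.4·0.0772936 + 0.4·0.0228359 + 0.2·0.0432718 = 0.0487062.
P(C | observation) = 0.00865436 / 0.0487062 = 0.177685.

0.178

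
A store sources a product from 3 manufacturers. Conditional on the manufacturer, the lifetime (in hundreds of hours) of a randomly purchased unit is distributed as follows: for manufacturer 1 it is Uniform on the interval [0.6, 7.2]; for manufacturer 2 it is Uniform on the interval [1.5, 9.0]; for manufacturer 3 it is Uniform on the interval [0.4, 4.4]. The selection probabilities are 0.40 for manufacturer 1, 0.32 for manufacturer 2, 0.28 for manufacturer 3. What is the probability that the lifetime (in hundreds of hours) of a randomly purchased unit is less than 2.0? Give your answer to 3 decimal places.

0.218

Conditional on each manufacturer, P(X < 2.0): 1: 0.212121; 2: 0.0666667; 3: 0.4.
By total probability, P(X < 2.0) = 0.4·0.212121 + 0.32·0.0666667 + 0.28·0.4 = 0.218182.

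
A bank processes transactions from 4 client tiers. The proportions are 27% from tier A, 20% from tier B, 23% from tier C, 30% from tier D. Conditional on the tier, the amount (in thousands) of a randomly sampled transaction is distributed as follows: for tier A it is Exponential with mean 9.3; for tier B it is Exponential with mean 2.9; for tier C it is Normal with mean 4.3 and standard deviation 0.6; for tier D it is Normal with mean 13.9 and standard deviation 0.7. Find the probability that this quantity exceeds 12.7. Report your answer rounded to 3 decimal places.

Conditional on each tier, P(X > 12.7): A: 0.25523; B: 0.012534; C: 0; D: 0.956762.
By total probability, P(X > 12.7) = 0.27·0.25523 + 0.2·0.012534 + 0.23·0 + 0.3·0.956762 = 0.358447.

0.358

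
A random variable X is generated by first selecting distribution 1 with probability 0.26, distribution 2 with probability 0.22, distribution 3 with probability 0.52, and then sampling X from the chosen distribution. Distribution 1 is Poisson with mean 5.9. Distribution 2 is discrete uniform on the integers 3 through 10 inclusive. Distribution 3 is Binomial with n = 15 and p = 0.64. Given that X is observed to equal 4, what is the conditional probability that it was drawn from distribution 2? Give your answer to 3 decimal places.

Likelihoods P(X=4 | ·): 1: 0.138312; 2: 0.125; 3: 0.00301426.
Posterior ∝ prior × likelihood. Numerator for 2: 0.22·0.125 = 0.0275.
Normalizing constant: 0.26·0.138312 + 0.22·0.125 + 0.52·0.00301426 = 0.0650285.
P(2 | observation) = 0.0275 / 0.0650285 = 0.422892.

0.423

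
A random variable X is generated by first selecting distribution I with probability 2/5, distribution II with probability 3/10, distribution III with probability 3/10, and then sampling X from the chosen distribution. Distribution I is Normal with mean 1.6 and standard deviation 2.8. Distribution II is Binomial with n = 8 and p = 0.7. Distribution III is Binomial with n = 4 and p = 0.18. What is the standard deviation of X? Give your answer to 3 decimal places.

Per component, I: μ=1.6, E[X²]=10.4; II: μ=5.6, E[X²]=33.04; III: μ=0.72, E[X²]=1.1088.
E[X] = 0.4·1.6 + 0.3·5.6 + 0.3·0.72 = 2.536.
E[X²] = 0.4·10.4 + 0.3·33.04 + 0.3·1.1088 = 14.4046.
Var(X) = E[X²] − (E[X])² = 14.4046 − 6.4313 = 7.97334.
SD(X) = √7.97334 = 2.82371.

2.824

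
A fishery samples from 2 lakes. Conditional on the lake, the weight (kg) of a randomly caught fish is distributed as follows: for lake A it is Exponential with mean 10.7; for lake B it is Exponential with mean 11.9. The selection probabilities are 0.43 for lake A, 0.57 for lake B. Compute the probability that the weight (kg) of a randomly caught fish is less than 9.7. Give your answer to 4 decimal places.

0.5740

Conditional on each lake, P(X < 9.7): A: 0.596081; B: 0.557416.
By total probability, P(X < 9.7) = 0.43·0.596081 + 0.57·0.557416 = 0.574042.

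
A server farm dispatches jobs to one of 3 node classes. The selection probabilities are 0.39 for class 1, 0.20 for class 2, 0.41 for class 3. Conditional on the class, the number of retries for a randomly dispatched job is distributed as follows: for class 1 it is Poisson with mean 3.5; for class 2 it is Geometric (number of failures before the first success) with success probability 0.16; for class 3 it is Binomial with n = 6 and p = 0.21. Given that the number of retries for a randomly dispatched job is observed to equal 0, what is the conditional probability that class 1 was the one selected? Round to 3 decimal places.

Likelihoods P(X=0 | ·): 1: 0.0301974; 2: 0.16; 3: 0.243087.
Posterior ∝ prior × likelihood. Numerator for 1: 0.39·0.0301974 = 0.011777.
Normalizing constant: 0.39·0.0301974 + 0.2·0.16 + 0.41·0.243087 = 0.143443.
P(1 | observation) = 0.011777 / 0.143443 = 0.0821022.

0.082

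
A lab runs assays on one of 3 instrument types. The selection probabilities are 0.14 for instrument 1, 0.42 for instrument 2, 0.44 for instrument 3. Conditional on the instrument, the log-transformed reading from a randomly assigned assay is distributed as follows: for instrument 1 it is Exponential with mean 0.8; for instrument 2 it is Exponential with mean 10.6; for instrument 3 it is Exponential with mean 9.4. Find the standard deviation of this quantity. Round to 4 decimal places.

Per component, 1: μ=0.8, E[X²]=1.28; 2: μ=10.6, E[X²]=224.72; 3: μ=9.4, E[X²]=176.72.
E[X] = 0.14·0.8 + 0.42·10.6 + 0.44·9.4 = 8.7.
E[X²] = 0.14·1.28 + 0.42·224.72 + 0.44·176.72 = 172.318.
Var(X) = E[X²] − (E[X])² = 172.318 − 75.69 = 96.6284.
SD(X) = √96.6284 = 9.82997.

9.8300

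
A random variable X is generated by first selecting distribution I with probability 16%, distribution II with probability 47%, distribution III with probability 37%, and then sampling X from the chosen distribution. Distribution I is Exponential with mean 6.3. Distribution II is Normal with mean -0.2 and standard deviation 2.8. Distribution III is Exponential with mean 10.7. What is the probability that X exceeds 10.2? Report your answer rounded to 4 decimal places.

0.1744

Conditional on each component, P(X > 10.2): I: 0.198087; II: 0.000101889; III: 0.385478.
By total probability, P(X > 10.2) = 0.16·0.198087 + 0.47·0.000101889 + 0.37·0.385478 = 0.174369.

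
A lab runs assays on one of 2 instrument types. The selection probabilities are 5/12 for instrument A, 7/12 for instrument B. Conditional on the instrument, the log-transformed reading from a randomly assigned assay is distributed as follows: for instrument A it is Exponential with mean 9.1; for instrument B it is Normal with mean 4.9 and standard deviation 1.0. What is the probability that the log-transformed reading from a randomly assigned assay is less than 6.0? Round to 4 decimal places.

0.7054

Conditional on each instrument, P(X < 6.0): A: 0.482808; B: 0.864334.
By total probability, P(X < 6.0) = 0.416667·0.482808 + 0.583333·0.864334 = 0.705365.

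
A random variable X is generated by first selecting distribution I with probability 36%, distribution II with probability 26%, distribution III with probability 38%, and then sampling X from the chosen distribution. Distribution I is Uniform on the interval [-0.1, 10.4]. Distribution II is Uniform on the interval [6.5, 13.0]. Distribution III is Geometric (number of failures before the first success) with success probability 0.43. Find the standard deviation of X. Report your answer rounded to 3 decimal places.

Per component, I: μ=5.15, E[X²]=35.71; II: μ=9.75, E[X²]=98.5833; III: μ=1.32558, E[X²]=4.83991.
E[X] = 0.36·5.15 + 0.26·9.75 + 0.38·1.32558 = 4.89272.
E[X²] = 0.36·35.71 + 0.26·98.5833 + 0.38·4.83991 = 40.3264.
Var(X) = E[X²] − (E[X])² = 40.3264 − 23.9387 = 16.3877.
SD(X) = √16.3877 = 4.04817.

4.048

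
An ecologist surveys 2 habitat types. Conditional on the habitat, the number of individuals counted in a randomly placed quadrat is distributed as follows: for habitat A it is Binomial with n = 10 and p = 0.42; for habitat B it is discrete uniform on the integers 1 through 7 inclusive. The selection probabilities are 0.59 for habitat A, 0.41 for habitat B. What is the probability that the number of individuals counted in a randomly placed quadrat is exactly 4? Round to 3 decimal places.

Conditional on each habitat, P(X = 4): A: 0.248762; B: 0.142857.
By total probability, P(X = 4) = 0.59·0.248762 + 0.41·0.142857 = 0.205341.

0.205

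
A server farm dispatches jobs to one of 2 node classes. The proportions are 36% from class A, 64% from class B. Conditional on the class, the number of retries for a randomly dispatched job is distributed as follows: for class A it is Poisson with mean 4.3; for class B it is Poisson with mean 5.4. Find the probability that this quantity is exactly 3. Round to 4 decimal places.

Conditional on each class, P(X = 3): A: 0.179799; B: 0.118533.
By total probability, P(X = 3) = 0.36·0.179799 + 0.64·0.118533 = 0.140589.

0.1406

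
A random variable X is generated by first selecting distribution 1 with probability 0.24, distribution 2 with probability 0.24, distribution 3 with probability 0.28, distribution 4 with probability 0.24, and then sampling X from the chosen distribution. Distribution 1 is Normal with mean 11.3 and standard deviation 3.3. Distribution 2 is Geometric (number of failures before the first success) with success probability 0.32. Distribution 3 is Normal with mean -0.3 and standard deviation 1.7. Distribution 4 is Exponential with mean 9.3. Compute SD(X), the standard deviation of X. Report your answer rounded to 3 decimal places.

Per component, 1: μ=11.3, E[X²]=138.58; 2: μ=2.125, E[X²]=11.1562; 3: μ=-0.3, E[X²]=2.98; 4: μ=9.3, E[X²]=172.98.
E[X] = 0.24·11.3 + 0.24·2.125 + 0.28·-0.3 + 0.24·9.3 = 5.37.
E[X²] = 0.24·138.58 + 0.24·11.1562 + 0.28·2.98 + 0.24·172.98 = 78.2863.
Var(X) = E[X²] − (E[X])² = 78.2863 − 28.8369 = 49.4494.
SD(X) = √49.4494 = 7.03203.

7.032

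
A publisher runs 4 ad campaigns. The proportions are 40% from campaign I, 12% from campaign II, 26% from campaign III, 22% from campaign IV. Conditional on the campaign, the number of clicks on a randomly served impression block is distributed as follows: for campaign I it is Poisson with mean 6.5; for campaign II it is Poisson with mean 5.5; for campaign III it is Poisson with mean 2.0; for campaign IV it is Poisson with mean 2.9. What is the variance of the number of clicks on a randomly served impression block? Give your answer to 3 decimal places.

Per component, I: μ=6.5, E[X²]=48.75; II: μ=5.5, E[X²]=35.75; III: μ=2, E[X²]=6; IV: μ=2.9, E[X²]=11.31.
E[X] = 0.4·6.5 + 0.12·5.5 + 0.26·2 + 0.22·2.9 = 4.418.
E[X²] = 0.4·48.75 + 0.12·35.75 + 0.26·6 + 0.22·11.31 = 27.8382.
Var(X) = E[X²] − (E[X])² = 27.8382 − 19.5187 = 8.31948.

8.319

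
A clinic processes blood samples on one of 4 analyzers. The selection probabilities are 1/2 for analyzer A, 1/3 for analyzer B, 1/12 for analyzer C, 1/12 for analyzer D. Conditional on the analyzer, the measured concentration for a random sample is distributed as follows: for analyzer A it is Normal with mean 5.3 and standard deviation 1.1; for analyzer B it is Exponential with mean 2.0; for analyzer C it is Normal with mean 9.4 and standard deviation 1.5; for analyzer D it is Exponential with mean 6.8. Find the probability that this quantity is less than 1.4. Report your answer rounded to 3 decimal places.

Conditional on each analyzer, P(X < 1.4): A: 0.000195968; B: 0.503415; C: 4.8213e-08; D: 0.186071.
By total probability, P(X < 1.4) = 0.5·0.000195968 + 0.333333·0.503415 + 0.0833333·4.8213e-08 + 0.0833333·0.186071 = 0.183409.

0.183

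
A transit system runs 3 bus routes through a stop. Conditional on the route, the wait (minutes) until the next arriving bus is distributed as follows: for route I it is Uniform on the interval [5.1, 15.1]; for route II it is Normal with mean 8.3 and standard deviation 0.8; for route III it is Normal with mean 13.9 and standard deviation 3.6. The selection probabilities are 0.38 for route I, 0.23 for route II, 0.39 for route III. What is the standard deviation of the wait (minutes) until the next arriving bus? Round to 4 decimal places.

Per component, I: μ=10.1, E[X²]=110.343; II: μ=8.3, E[X²]=69.53; III: μ=13.9, E[X²]=206.17.
E[X] = 0.38·10.1 + 0.23·8.3 + 0.39·13.9 = 11.168.
E[X²] = 0.38·110.343 + 0.23·69.53 + 0.39·206.17 = 138.329.
Var(X) = E[X²] − (E[X])² = 138.329 − 124.724 = 13.6044.
SD(X) = √13.6044 = 3.68842.

3.6884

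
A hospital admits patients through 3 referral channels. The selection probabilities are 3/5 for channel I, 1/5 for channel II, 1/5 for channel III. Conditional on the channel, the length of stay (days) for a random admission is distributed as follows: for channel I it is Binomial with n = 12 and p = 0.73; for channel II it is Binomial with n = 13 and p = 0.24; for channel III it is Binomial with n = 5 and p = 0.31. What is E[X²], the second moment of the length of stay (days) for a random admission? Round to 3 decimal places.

50.577

For each component E[X²] = Var + (mean)², giving I: 79.1028; II: 12.1056; III: 3.472.
Overall E[X²] = 0.6·79.1028 + 0.2·12.1056 + 0.2·3.472 = 50.5772.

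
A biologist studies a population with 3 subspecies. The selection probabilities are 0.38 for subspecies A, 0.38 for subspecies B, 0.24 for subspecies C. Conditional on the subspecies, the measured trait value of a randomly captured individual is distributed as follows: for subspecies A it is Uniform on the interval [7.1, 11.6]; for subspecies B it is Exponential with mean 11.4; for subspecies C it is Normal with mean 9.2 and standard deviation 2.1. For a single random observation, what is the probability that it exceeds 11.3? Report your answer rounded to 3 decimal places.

0.204

Conditional on each subspecies, P(X > 11.3): A: 0.0666667; B: 0.371121; C: 0.158655.
By total probability, P(X > 11.3) = 0.38·0.0666667 + 0.38·0.371121 + 0.24·0.158655 = 0.204436.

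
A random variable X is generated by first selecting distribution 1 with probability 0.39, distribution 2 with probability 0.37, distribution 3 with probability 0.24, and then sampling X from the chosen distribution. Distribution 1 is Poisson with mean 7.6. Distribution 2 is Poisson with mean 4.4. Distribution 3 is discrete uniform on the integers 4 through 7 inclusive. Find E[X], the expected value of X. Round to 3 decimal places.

5.912

Component means — 1: 7.6; 2: 4.4; 3: 5.5.
E[X] = 0.39·7.6 + 0.37·4.4 + 0.24·5.5 = 5.912.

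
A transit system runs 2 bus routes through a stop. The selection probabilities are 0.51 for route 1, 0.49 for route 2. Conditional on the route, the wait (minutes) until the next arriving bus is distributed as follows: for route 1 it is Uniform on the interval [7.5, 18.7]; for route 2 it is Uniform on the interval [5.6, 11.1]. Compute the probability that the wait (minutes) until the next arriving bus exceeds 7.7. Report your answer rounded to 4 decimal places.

0.8038

Conditional on each route, P(X > 7.7): 1: 0.982143; 2: 0.618182.
By total probability, P(X > 7.7) = 0.51·0.982143 + 0.49·0.618182 = 0.803802.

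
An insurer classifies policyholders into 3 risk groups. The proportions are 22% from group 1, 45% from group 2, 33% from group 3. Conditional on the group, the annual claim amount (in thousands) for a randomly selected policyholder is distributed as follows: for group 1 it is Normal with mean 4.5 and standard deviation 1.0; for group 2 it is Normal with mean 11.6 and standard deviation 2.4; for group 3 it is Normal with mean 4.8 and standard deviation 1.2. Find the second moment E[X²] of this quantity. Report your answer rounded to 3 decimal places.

75.897

For each component E[X²] = Var + (mean)², giving 1: 21.25; 2: 140.32; 3: 24.48.
Overall E[X²] = 0.22·21.25 + 0.45·140.32 + 0.33·24.48 = 75.8974.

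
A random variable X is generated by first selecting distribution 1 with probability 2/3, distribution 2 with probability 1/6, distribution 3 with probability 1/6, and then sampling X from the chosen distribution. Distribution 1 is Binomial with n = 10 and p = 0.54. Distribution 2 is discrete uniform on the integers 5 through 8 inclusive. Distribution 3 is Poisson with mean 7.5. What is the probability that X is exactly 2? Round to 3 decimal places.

0.020

Conditional on each component, P(X = 2): 1: 0.0263065; 2: 0; 3: 0.0155555.
By total probability, P(X = 2) = 0.666667·0.0263065 + 0.166667·0 + 0.166667·0.0155555 = 0.0201302.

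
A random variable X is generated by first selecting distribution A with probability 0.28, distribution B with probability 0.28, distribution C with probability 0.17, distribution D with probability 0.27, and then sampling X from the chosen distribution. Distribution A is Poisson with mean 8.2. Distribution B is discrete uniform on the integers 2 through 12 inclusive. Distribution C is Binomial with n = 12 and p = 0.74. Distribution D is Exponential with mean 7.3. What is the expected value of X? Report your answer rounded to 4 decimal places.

Component means — A: 8.2; B: 7; C: 8.88; D: 7.3.
E[X] = 0.28·8.2 + 0.28·7 + 0.17·8.88 + 0.27·7.3 = 7.7366.

7.7366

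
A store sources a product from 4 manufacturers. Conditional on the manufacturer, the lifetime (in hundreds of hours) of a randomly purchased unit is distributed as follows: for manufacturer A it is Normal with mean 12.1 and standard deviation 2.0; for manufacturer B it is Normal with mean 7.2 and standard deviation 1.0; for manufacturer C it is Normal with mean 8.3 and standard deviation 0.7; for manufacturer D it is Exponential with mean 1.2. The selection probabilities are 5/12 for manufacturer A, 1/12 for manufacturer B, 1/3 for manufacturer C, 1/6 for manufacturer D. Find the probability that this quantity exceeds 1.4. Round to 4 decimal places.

Conditional on each manufacturer, P(X > 1.4): A: 1; B: 1; C: 1; D: 0.311403.
By total probability, P(X > 1.4) = 0.416667·1 + 0.0833333·1 + 0.333333·1 + 0.166667·0.311403 = 0.885234.

0.8852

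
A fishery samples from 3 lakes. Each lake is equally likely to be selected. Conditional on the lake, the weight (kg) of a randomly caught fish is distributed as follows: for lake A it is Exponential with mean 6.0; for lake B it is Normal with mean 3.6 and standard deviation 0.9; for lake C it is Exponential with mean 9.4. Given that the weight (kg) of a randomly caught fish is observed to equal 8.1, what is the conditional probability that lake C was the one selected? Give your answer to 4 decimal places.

Likelihoods f(8.1 | ·): A: 0.0432067; B: 1.65191e-06; C: 0.0449407.
Posterior ∝ prior × likelihood. Numerator for C: 0.333333·0.0449407 = 0.0149802.
Normalizing constant: 0.333333·0.0432067 + 0.333333·1.65191e-06 + 0.333333·0.0449407 = 0.029383.
P(C | observation) = 0.0149802 / 0.029383 = 0.509826.

0.5098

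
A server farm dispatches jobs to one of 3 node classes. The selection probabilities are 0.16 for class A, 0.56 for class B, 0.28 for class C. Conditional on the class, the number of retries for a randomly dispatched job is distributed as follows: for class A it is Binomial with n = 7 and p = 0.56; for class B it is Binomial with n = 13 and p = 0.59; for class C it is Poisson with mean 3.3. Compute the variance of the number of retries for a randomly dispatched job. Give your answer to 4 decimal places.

7.2326

Per component, A: μ=3.92, E[X²]=17.0912; B: μ=7.67, E[X²]=61.9736; C: μ=3.3, E[X²]=14.19.
E[X] = 0.16·3.92 + 0.56·7.67 + 0.28·3.3 = 5.8464.
E[X²] = 0.16·17.0912 + 0.56·61.9736 + 0.28·14.19 = 41.413.
Var(X) = E[X²] − (E[X])² = 41.413 − 34.1804 = 7.23262.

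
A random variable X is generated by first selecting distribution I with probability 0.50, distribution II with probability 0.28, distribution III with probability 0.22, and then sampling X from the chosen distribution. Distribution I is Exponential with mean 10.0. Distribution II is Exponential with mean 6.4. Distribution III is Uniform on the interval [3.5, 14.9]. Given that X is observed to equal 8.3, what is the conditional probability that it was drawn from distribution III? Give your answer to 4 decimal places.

Likelihoods f(8.3 | ·): I: 0.0436049; II: 0.0427164; III: 0.0877193.
Posterior ∝ prior × likelihood. Numerator for III: 0.22·0.0877193 = 0.0192982.
Normalizing constant: 0.5·0.0436049 + 0.28·0.0427164 + 0.22·0.0877193 = 0.0530613.
P(III | observation) = 0.0192982 / 0.0530613 = 0.363697.

0.3637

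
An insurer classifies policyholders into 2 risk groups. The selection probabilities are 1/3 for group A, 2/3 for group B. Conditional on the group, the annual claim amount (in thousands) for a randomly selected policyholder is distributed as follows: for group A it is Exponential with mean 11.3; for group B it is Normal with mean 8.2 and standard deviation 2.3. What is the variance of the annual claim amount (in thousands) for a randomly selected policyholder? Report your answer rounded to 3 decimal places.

48.226

Per component, A: μ=11.3, E[X²]=255.38; B: μ=8.2, E[X²]=72.53.
E[X] = 0.333333·11.3 + 0.666667·8.2 = 9.23333.
E[X²] = 0.333333·255.38 + 0.666667·72.53 = 133.48.
Var(X) = E[X²] − (E[X])² = 133.48 − 85.2544 = 48.2256.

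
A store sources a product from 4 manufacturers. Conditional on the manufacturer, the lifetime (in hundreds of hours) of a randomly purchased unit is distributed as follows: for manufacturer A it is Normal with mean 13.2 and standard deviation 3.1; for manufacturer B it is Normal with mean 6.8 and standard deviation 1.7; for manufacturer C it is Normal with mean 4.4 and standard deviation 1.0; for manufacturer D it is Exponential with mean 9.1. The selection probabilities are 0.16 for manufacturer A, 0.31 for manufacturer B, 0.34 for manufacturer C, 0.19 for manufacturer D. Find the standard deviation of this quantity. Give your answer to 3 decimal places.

5.254

Per component, A: μ=13.2, E[X²]=183.85; B: μ=6.8, E[X²]=49.13; C: μ=4.4, E[X²]=20.36; D: μ=9.1, E[X²]=165.62.
E[X] = 0.16·13.2 + 0.31·6.8 + 0.34·4.4 + 0.19·9.1 = 7.445.
E[X²] = 0.16·183.85 + 0.31·49.13 + 0.34·20.36 + 0.19·165.62 = 83.0365.
Var(X) = E[X²] − (E[X])² = 83.0365 − 55.428 = 27.6085.
SD(X) = √27.6085 = 5.25438.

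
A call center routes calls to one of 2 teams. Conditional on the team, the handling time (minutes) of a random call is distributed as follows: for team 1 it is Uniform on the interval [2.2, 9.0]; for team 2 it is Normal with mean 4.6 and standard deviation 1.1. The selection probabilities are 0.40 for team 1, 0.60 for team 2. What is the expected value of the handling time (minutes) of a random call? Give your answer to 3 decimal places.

Component means — 1: 5.6; 2: 4.6.
E[X] = 0.4·5.6 + 0.6·4.6 = 5.

5.000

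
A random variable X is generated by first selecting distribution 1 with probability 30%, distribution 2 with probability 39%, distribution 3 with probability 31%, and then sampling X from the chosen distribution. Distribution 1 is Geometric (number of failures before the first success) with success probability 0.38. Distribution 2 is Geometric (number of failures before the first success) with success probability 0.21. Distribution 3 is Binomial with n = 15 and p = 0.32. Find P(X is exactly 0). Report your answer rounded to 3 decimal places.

0.197

Conditional on each component, P(X = 0): 1: 0.38; 2: 0.21; 3: 0.0030735.
By total probability, P(X = 0) = 0.3·0.38 + 0.39·0.21 + 0.31·0.0030735 = 0.196853.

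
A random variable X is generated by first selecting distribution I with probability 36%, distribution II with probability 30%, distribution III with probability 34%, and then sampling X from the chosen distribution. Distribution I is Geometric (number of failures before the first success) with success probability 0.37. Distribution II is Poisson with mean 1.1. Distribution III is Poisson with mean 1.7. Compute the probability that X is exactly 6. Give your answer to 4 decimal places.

0.0107

Conditional on each component, P(X = 6): I: 0.0231337; II: 0.00081903; III: 0.00612436.
By total probability, P(X = 6) = 0.36·0.0231337 + 0.3·0.00081903 + 0.34·0.00612436 = 0.0106561.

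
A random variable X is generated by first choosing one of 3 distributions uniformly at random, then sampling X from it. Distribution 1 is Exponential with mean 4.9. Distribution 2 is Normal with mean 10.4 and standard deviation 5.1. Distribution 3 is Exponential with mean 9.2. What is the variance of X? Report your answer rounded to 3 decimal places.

50.462

Per component, 1: μ=4.9, E[X²]=48.02; 2: μ=10.4, E[X²]=134.17; 3: μ=9.2, E[X²]=169.28.
E[X] = 0.333333·4.9 + 0.333333·10.4 + 0.333333·9.2 = 8.16667.
E[X²] = 0.333333·48.02 + 0.333333·134.17 + 0.333333·169.28 = 117.157.
Var(X) = E[X²] − (E[X])² = 117.157 − 66.6944 = 50.4622.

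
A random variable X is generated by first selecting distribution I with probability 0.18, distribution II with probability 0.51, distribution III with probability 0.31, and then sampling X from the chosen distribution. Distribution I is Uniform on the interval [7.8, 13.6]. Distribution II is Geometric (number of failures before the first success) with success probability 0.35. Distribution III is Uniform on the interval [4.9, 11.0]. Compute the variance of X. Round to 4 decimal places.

Per component, I: μ=10.7, E[X²]=117.293; II: μ=1.85714, E[X²]=8.7551; III: μ=7.95, E[X²]=66.3033.
E[X] = 0.18·10.7 + 0.51·1.85714 + 0.31·7.95 = 5.33764.
E[X²] = 0.18·117.293 + 0.51·8.7551 + 0.31·66.3033 = 46.1319.
Var(X) = E[X²] − (E[X])² = 46.1319 − 28.4904 = 17.6415.

17.6415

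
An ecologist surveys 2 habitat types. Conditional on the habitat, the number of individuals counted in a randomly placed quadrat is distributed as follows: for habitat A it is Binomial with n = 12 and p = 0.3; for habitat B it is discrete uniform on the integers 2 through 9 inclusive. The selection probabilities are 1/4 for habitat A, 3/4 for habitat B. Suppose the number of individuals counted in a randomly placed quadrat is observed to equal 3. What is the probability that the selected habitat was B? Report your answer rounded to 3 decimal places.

Likelihoods P(X=3 | ·): A: 0.2397; B: 0.125.
Posterior ∝ prior × likelihood. Numerator for B: 0.75·0.125 = 0.09375.
Normalizing constant: 0.25·0.2397 + 0.75·0.125 = 0.153675.
P(B | observation) = 0.09375 / 0.153675 = 0.610053.

0.610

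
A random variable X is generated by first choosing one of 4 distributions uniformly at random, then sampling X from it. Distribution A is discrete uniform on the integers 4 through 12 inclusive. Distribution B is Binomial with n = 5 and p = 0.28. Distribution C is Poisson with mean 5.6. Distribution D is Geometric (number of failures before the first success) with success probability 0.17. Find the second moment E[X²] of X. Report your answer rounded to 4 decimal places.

For each component E[X²] = Var + (mean)², giving A: 70.6667; B: 2.968; C: 36.96; D: 52.5571.
Overall E[X²] = 0.25·70.6667 + 0.25·2.968 + 0.25·36.96 + 0.25·52.5571 = 40.7879.

40.7879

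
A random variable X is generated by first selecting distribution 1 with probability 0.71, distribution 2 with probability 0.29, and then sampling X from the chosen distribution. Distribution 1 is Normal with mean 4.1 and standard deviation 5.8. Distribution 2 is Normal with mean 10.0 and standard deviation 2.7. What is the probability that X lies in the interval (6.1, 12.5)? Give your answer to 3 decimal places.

Conditional on each component, P(6.1 < X < 12.5): 1: 0.291342; 2: 0.748451.
By total probability, P(6.1 < X < 12.5) = 0.71·0.291342 + 0.29·0.748451 = 0.423904.

0.424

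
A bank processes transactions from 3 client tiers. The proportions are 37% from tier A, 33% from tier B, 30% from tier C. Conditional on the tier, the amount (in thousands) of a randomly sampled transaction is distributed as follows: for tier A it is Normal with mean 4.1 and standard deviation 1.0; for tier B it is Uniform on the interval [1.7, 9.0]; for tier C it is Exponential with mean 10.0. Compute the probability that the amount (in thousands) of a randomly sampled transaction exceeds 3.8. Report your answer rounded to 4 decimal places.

0.6689

Conditional on each tier, P(X > 3.8): A: 0.617911; B: 0.712329; C: 0.683861.
By total probability, P(X > 3.8) = 0.37·0.617911 + 0.33·0.712329 + 0.3·0.683861 = 0.668854.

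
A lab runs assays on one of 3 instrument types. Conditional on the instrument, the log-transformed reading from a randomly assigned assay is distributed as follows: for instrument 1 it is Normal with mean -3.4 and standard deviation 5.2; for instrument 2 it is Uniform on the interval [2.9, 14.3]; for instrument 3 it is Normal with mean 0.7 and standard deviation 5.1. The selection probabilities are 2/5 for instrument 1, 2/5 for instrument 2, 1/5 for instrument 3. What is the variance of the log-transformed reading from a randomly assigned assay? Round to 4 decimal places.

Per component, 1: μ=-3.4, E[X²]=38.6; 2: μ=8.6, E[X²]=84.79; 3: μ=0.7, E[X²]=26.5.
E[X] = 0.4·-3.4 + 0.4·8.6 + 0.2·0.7 = 2.22.
E[X²] = 0.4·38.6 + 0.4·84.79 + 0.2·26.5 = 54.656.
Var(X) = E[X²] − (E[X])² = 54.656 − 4.9284 = 49.7276.

49.7276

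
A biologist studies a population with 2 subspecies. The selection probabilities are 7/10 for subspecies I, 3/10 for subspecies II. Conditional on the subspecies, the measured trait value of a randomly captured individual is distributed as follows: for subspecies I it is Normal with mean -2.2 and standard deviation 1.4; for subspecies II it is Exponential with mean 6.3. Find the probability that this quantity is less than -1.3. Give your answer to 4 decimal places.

0.5179

Conditional on each subspecies, P(X < -1.3): I: 0.739842; II: 0.
By total probability, P(X < -1.3) = 0.7·0.739842 + 0.3·0 = 0.517889.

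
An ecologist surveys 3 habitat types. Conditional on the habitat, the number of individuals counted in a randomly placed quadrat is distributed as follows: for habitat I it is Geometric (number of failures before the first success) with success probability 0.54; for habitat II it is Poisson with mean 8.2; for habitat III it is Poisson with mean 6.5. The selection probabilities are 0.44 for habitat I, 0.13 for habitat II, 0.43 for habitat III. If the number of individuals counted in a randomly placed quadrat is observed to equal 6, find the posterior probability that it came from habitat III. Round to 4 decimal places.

Likelihoods P(X=6 | ·): I: 0.00511612; II: 0.115967; III: 0.157483.
Posterior ∝ prior × likelihood. Numerator for III: 0.43·0.157483 = 0.0677177.
Normalizing constant: 0.44·0.00511612 + 0.13·0.115967 + 0.43·0.157483 = 0.0850445.
P(III | observation) = 0.0677177 / 0.0850445 = 0.796261.

0.7963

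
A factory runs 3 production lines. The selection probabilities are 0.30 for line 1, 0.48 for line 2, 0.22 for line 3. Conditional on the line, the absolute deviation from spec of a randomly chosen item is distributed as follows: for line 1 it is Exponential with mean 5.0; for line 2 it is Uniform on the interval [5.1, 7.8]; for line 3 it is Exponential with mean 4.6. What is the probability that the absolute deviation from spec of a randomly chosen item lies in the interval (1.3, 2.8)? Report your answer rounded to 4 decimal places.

0.1061

Conditional on each line, P(1.3 < X < 2.8): 1: 0.199843; 2: 0; 3: 0.209755.
By total probability, P(1.3 < X < 2.8) = 0.3·0.199843 + 0.48·0 + 0.22·0.209755 = 0.106099.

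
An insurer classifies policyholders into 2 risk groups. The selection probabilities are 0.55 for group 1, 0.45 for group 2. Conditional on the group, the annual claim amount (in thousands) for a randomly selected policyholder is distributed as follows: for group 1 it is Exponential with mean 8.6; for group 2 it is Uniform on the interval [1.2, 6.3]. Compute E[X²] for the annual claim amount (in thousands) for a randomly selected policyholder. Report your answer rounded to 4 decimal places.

88.6595

For each component E[X²] = Var + (mean)², giving 1: 147.92; 2: 16.23.
Overall E[X²] = 0.55·147.92 + 0.45·16.23 = 88.6595.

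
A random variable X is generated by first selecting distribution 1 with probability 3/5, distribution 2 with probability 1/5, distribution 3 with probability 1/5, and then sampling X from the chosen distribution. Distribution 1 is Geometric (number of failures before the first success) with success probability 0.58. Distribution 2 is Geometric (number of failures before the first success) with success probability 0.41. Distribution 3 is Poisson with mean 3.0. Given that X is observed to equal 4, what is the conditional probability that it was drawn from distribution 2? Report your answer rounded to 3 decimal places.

0.183

Likelihoods P(X=4 | ·): 1: 0.0180478; 2: 0.0496812; 3: 0.168031.
Posterior ∝ prior × likelihood. Numerator for 2: 0.2·0.0496812 = 0.00993624.
Normalizing constant: 0.6·0.0180478 + 0.2·0.0496812 + 0.2·0.168031 = 0.0543712.
P(2 | observation) = 0.00993624 / 0.0543712 = 0.182748.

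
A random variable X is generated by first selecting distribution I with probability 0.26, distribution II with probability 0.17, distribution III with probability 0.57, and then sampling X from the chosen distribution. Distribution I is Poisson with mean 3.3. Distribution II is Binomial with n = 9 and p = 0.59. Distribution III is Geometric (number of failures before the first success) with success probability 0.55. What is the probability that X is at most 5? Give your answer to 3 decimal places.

0.887

Conditional on each component, P(X ≤ 5): I: 0.882877; II: 0.542355; III: 0.991696.
By total probability, P(X ≤ 5) = 0.26·0.882877 + 0.17·0.542355 + 0.57·0.991696 = 0.887015.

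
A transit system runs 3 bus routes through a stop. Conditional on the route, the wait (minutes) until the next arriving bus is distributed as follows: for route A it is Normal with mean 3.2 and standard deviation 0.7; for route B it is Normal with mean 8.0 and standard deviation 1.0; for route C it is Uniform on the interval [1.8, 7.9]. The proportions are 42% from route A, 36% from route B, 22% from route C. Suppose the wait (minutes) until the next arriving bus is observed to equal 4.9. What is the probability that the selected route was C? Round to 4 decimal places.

Likelihoods f(4.9 | ·): A: 0.0298598; B: 0.00326682; C: 0.163934.
Posterior ∝ prior × likelihood. Numerator for C: 0.22·0.163934 = 0.0360656.
Normalizing constant: 0.42·0.0298598 + 0.36·0.00326682 + 0.22·0.163934 = 0.0497827.
P(C | observation) = 0.0360656 / 0.0497827 = 0.72446.

0.7245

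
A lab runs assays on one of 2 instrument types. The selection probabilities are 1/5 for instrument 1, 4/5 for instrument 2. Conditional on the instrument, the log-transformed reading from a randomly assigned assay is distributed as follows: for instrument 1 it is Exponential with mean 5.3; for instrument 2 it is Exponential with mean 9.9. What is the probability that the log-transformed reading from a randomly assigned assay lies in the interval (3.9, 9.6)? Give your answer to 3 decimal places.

0.299

Conditional on each instrument, P(3.9 < X < 9.6): 1: 0.31566; 2: 0.295197.
By total probability, P(3.9 < X < 9.6) = 0.2·0.31566 + 0.8·0.295197 = 0.29929.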